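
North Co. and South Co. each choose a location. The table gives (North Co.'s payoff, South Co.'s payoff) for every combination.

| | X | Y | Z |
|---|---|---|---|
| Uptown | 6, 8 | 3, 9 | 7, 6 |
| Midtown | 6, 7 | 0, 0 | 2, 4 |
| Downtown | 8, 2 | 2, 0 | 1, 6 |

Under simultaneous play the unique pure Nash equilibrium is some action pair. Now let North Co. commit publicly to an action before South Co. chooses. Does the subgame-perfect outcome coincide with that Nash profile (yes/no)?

Solve by backward induction (North Co. leads).
- Uptown → South Co. plays Y (best of 8, 9, 6); North Co. gets 3.
- Midtown → South Co. plays X (best of 7, 0, 4); North Co. gets 6.
- Downtown → South Co. plays Z (best of 2, 0, 6); North Co. gets 1.
Maximizing over 3, 6, 1, North Co. chooses Midtown. Subgame-perfect outcome: (Midtown, X) with payoffs (6, 7).
Now find the simultaneous Nash equilibrium.
North Co.'s best replies: X→Downtown; Y→Uptown; Z→Uptown.
South Co.'s best replies: Uptown→Y; Midtown→X; Downtown→Z.
The unique mutual best reply is (Uptown, Y), giving (3, 9).
Sequential outcome (Midtown, X) differs from the Nash profile (Uptown, Y).

no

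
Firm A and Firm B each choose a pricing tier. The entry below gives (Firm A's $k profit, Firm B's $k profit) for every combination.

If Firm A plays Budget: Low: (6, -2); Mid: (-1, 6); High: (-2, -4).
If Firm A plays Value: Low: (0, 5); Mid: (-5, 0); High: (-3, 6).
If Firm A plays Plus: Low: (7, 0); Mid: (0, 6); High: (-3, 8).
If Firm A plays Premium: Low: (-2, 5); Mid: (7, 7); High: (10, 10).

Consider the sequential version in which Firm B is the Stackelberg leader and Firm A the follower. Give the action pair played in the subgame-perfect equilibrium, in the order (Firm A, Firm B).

Solve by backward induction (Firm B leads).
- Low: Firm A compares 6, 0, 7, -2 and picks Plus; Firm B would get 0.
- Mid: Firm A compares -1, -5, 0, 7 and picks Premium; Firm B would get 7.
- High: Firm A compares -2, -3, -3, 10 and picks Premium; Firm B would get 10.
Firm B's induced payoffs are 0, 7, 10, so Firm B commits to High. Subgame-perfect outcome: (Premium, High) with payoffs (10, 10).

(Premium, High)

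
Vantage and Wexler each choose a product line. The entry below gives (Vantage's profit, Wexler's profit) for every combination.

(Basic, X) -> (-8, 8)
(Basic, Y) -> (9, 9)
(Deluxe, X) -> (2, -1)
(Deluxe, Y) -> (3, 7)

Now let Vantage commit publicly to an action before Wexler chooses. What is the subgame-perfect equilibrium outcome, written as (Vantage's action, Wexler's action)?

(Basic, Y)

Backward induction with Vantage moving first.
- Basic: BR = Y, leader payoff 9.
- Deluxe: BR = Y, leader payoff 3.
Maximizing over 9, 3, Vantage chooses Basic. Subgame-perfect outcome: (Basic, Y) with payoffs (9, 9).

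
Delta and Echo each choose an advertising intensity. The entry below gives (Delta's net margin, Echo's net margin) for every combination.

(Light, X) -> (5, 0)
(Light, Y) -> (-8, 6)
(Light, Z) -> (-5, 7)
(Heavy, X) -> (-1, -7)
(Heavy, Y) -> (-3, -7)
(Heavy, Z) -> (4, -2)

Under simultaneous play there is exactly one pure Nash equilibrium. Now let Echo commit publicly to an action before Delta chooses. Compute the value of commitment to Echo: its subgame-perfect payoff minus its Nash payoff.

2

Solve by backward induction (Echo leads).
- X → Delta plays Light (best of 5, -1); Echo gets 0.
- Y → Delta plays Heavy (best of -8, -3); Echo gets -7.
- Z → Delta plays Heavy (best of -5, 4); Echo gets -2.
Maximizing over 0, -7, -2, Echo chooses X. Subgame-perfect outcome: (Light, X) with payoffs (5, 0).
Under simultaneous play:
Delta's best replies: X→Light; Y→Heavy; Z→Heavy.
Echo's best replies: Light→Z; Heavy→Z.
Only (Heavy, Z) has each player best-responding; Nash payoffs (4, -2).
Echo's commitment gain: 0 − -2 = 2.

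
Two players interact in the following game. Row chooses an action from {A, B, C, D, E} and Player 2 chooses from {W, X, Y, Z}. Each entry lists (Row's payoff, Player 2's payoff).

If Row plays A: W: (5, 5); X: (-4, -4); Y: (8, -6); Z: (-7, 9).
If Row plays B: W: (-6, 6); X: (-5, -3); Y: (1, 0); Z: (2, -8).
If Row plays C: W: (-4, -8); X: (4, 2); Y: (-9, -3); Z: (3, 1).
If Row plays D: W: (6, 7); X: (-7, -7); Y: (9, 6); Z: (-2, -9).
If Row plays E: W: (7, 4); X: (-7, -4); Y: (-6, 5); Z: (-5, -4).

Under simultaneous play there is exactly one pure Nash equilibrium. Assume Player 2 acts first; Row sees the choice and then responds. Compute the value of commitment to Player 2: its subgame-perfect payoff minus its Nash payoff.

Work backward from Row's decision.
- W: BR = E, leader payoff 4.
- X: BR = C, leader payoff 2.
- Y: BR = D, leader payoff 6.
- Z: BR = C, leader payoff 1.
Among 4, 2, 6, 1, the best is 6 at Y. Subgame-perfect outcome: (D, Y) with payoffs (9, 6).
Now find the simultaneous Nash equilibrium.
Row's best replies: W→E; X→C; Y→D; Z→C.
Player 2's best replies: A→Z; B→W; C→X; D→W; E→Y.
The unique mutual best reply is (C, X), giving (4, 2).
Player 2's commitment gain: 6 − 2 = 4.

4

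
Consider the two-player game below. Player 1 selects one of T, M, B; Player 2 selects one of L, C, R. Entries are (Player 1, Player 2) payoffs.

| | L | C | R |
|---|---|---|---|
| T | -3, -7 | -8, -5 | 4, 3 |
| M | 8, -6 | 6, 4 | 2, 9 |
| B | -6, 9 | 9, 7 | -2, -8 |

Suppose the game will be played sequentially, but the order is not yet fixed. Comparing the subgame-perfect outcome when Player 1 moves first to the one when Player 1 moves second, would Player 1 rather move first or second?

If Player 1 leads: Player 2's best replies are T→R, M→R, B→L; Player 1's induced payoffs 4, 2, -6; outcome (T, R), payoffs (4, 3).
If Player 2 leads: Player 1's best replies are L→M, C→B, R→T; Player 2's induced payoffs -6, 7, 3; outcome (B, C), payoffs (9, 7).
Player 1 gets 4 moving first and 9 moving second, so Player 1 prefers to move second.

second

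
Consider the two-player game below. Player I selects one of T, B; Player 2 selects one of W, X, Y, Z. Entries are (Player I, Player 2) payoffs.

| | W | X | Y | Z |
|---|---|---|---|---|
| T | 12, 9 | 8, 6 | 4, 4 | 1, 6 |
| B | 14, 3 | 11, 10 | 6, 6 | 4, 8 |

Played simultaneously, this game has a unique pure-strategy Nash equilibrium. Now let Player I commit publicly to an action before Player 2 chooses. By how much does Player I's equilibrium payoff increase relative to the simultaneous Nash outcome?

Solve by backward induction (Player I leads).
- T → Player 2 plays W (best of 9, 6, 4, 6); Player I gets 12.
- B → Player 2 plays X (best of 3, 10, 6, 8); Player I gets 11.
Maximizing over 12, 11, Player I chooses T. Subgame-perfect outcome: (T, W) with payoffs (12, 9).
Now find the simultaneous Nash equilibrium.
Player I's best replies: W→B; X→B; Y→B; Z→B.
Player 2's best replies: T→W; B→X.
Only (B, X) has each player best-responding; Nash payoffs (11, 10).
Player I's commitment gain: 12 − 11 = 1.

1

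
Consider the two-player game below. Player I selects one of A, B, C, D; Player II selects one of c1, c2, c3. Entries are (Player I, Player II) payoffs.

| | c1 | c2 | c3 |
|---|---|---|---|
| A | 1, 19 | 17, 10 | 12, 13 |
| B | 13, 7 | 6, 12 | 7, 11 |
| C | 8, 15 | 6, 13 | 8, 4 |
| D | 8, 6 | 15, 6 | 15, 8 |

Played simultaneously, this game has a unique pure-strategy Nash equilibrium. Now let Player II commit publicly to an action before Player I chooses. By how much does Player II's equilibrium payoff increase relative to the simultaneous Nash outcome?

Solve by backward induction (Player II leads).
- c1: Player I compares 1, 13, 8, 8 and picks B; Player II would get 7.
- c2: Player I compares 17, 6, 6, 15 and picks A; Player II would get 10.
- c3: Player I compares 12, 7, 8, 15 and picks D; Player II would get 8.
Player II's induced payoffs are 7, 10, 8, so Player II commits to c2. Subgame-perfect outcome: (A, c2) with payoffs (17, 10).
Now find the simultaneous Nash equilibrium.
Player I's best replies: c1→B; c2→A; c3→D.
Player II's best replies: A→c1; B→c2; C→c1; D→c3.
Only (D, c3) has each player best-responding; Nash payoffs (15, 8).
Player II's commitment gain: 10 − 8 = 2.

2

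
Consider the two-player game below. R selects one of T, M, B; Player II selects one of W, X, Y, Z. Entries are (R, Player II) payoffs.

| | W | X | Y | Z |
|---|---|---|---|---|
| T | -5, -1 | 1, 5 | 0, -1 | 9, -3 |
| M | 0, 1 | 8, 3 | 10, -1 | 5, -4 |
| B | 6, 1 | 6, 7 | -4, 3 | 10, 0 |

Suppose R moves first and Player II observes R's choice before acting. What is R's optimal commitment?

Backward induction with R moving first.
- T: Player II compares -1, 5, -1, -3 and picks X; R would get 1.
- M: Player II compares 1, 3, -1, -4 and picks X; R would get 8.
- B: Player II compares 1, 7, 3, 0 and picks X; R would get 6.
Among 1, 8, 6, the best is 8 at M. Subgame-perfect outcome: (M, X) with payoffs (8, 3).

M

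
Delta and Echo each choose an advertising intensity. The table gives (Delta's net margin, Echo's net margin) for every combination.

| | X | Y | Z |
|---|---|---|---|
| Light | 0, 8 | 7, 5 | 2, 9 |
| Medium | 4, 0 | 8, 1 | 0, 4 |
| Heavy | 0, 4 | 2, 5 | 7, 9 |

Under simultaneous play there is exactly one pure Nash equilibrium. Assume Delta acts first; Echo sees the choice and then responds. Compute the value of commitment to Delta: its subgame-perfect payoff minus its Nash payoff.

0

Backward induction with Delta moving first.
- Light: Echo compares 8, 5, 9 and picks Z; Delta would get 2.
- Medium: Echo compares 0, 1, 4 and picks Z; Delta would get 0.
- Heavy: Echo compares 4, 5, 9 and picks Z; Delta would get 7.
Maximizing over 2, 0, 7, Delta chooses Heavy. Subgame-perfect outcome: (Heavy, Z) with payoffs (7, 9).
For the simultaneous game, intersect best replies.
Delta's best replies: X→Medium; Y→Medium; Z→Heavy.
Echo's best replies: Light→Z; Medium→Z; Heavy→Z.
Only (Heavy, Z) has each player best-responding; Nash payoffs (7, 9).
Delta's commitment gain: 7 − 7 = 0.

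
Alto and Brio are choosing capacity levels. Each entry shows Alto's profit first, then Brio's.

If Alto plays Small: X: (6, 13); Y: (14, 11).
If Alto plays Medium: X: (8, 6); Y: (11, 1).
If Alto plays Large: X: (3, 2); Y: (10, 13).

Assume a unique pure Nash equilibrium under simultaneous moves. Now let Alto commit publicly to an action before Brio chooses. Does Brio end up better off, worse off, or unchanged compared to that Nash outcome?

better off

Work backward from Brio's decision.
- Small: BR = X, leader payoff 6.
- Medium: BR = X, leader payoff 8.
- Large: BR = Y, leader payoff 10.
Among 6, 8, 10, the best is 10 at Large. Subgame-perfect outcome: (Large, Y) with payoffs (10, 13).
Under simultaneous play:
Alto's best replies: X→Medium; Y→Small.
Brio's best replies: Small→X; Medium→X; Large→Y.
Only (Medium, X) has each player best-responding; Nash payoffs (8, 6).
Brio earns 13 sequentially versus 6 at the Nash outcome: better off.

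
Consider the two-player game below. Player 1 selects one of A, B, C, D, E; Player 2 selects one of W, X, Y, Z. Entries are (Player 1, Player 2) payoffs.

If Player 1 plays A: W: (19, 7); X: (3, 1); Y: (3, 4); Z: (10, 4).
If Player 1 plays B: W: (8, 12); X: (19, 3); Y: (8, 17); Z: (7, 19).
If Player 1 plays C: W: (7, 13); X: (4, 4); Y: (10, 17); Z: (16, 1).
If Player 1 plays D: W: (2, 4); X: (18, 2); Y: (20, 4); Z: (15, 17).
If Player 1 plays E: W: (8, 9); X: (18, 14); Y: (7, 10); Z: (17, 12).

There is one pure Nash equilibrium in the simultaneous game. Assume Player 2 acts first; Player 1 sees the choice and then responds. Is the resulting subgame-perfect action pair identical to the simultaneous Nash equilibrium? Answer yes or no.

Solve by backward induction (Player 2 leads).
- W: Player 1 compares 19, 8, 7, 2, 8 and picks A; Player 2 would get 7.
- X: Player 1 compares 3, 19, 4, 18, 18 and picks B; Player 2 would get 3.
- Y: Player 1 compares 3, 8, 10, 20, 7 and picks D; Player 2 would get 4.
- Z: Player 1 compares 10, 7, 16, 15, 17 and picks E; Player 2 would get 12.
Among 7, 3, 4, 12, the best is 12 at Z. Subgame-perfect outcome: (E, Z) with payoffs (17, 12).
Under simultaneous play:
Player 1's best replies: W→A; X→B; Y→D; Z→E.
Player 2's best replies: A→W; B→Z; C→Y; D→Z; E→X.
The unique mutual best reply is (A, W), giving (19, 7).
Sequential outcome (E, Z) differs from the Nash profile (A, W).

no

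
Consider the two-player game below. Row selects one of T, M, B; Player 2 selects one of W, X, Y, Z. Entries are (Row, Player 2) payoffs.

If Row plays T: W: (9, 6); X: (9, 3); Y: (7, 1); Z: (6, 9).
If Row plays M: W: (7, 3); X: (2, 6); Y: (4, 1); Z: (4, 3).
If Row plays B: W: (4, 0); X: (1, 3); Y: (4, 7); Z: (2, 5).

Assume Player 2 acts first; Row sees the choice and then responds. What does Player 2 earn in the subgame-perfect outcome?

Row best-responds to each possible Player 2 move:
- W → Row plays T (best of 9, 7, 4); Player 2 gets 6.
- X → Row plays T (best of 9, 2, 1); Player 2 gets 3.
- Y → Row plays T (best of 7, 4, 4); Player 2 gets 1.
- Z → Row plays T (best of 6, 4, 2); Player 2 gets 9.
Among 6, 3, 1, 9, the best is 9 at Z. Subgame-perfect outcome: (T, Z) with payoffs (6, 9).

9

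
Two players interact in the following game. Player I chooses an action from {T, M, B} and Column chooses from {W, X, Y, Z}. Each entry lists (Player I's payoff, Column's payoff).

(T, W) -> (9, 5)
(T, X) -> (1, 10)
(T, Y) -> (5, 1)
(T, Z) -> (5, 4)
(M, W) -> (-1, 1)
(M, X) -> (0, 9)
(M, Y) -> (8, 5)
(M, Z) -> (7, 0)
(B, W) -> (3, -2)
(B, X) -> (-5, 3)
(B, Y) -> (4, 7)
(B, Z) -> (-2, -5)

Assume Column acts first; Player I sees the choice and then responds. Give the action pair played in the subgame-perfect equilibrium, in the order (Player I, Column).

(T, X)

Solve by backward induction (Column leads).
- W: Player I compares 9, -1, 3 and picks T; Column would get 5.
- X: Player I compares 1, 0, -5 and picks T; Column would get 10.
- Y: Player I compares 5, 8, 4 and picks M; Column would get 5.
- Z: Player I compares 5, 7, -2 and picks M; Column would get 0.
Maximizing over 5, 10, 5, 0, Column chooses X. Subgame-perfect outcome: (T, X) with payoffs (1, 10).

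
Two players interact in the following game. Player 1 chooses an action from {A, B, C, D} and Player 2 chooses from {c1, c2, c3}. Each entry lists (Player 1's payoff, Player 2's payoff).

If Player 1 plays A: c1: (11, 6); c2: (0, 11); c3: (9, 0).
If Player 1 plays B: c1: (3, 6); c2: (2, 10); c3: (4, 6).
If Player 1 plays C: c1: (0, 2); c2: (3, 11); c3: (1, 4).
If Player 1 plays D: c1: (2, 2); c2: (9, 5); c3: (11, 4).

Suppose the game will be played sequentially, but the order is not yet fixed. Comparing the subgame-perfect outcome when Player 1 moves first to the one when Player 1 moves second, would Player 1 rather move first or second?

second

If Player 1 leads: Player 2's best replies are A→c2, B→c2, C→c2, D→c2; Player 1's induced payoffs 0, 2, 3, 9; outcome (D, c2), payoffs (9, 5).
If Player 2 leads: Player 1's best replies are c1→A, c2→D, c3→D; Player 2's induced payoffs 6, 5, 4; outcome (A, c1), payoffs (11, 6).
Player 1 gets 9 moving first and 11 moving second, so Player 1 prefers to move second.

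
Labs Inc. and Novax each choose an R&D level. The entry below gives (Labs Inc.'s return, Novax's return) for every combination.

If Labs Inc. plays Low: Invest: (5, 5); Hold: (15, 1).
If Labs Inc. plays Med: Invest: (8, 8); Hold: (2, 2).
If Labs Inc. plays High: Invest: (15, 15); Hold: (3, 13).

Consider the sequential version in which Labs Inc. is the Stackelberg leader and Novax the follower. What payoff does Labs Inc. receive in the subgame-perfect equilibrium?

Novax best-responds to each possible Labs Inc. move:
- Low → Novax plays Invest (best of 5, 1); Labs Inc. gets 5.
- Med → Novax plays Invest (best of 8, 2); Labs Inc. gets 8.
- High → Novax plays Invest (best of 15, 13); Labs Inc. gets 15.
Maximizing over 5, 8, 15, Labs Inc. chooses High. Subgame-perfect outcome: (High, Invest) with payoffs (15, 15).

15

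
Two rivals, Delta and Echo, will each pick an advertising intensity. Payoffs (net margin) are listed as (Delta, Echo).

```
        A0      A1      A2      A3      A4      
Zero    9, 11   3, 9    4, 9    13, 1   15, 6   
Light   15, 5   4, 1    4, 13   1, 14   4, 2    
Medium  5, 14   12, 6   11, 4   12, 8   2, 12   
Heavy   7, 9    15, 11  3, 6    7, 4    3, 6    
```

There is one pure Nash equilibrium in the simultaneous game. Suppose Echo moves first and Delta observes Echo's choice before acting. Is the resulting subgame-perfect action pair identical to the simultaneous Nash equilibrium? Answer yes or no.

Solve by backward induction (Echo leads).
- A0: Delta compares 9, 15, 5, 7 and picks Light; Echo would get 5.
- A1: Delta compares 3, 4, 12, 15 and picks Heavy; Echo would get 11.
- A2: Delta compares 4, 4, 11, 3 and picks Medium; Echo would get 4.
- A3: Delta compares 13, 1, 12, 7 and picks Zero; Echo would get 1.
- A4: Delta compares 15, 4, 2, 3 and picks Zero; Echo would get 6.
Echo's induced payoffs are 5, 11, 4, 1, 6, so Echo commits to A1. Subgame-perfect outcome: (Heavy, A1) with payoffs (15, 11).
Under simultaneous play:
Delta's best replies: A0→Light; A1→Heavy; A2→Medium; A3→Zero; A4→Zero.
Echo's best replies: Zero→A0; Light→A3; Medium→A0; Heavy→A1.
Only (Heavy, A1) has each player best-responding; Nash payoffs (15, 11).
Sequential outcome (Heavy, A1) coincides with the Nash profile (Heavy, A1).

yes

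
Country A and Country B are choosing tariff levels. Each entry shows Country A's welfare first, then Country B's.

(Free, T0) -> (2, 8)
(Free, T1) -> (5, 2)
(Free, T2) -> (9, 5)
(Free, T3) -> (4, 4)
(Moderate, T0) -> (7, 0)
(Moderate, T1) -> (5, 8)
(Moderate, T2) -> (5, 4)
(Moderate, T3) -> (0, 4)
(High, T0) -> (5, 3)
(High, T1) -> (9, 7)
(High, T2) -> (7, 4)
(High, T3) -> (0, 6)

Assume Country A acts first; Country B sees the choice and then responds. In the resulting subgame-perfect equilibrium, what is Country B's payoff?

Work backward from Country B's decision.
- Free: Country B compares 8, 2, 5, 4 and picks T0; Country A would get 2.
- Moderate: Country B compares 0, 8, 4, 4 and picks T1; Country A would get 5.
- High: Country B compares 3, 7, 4, 6 and picks T1; Country A would get 9.
Country A's induced payoffs are 2, 5, 9, so Country A commits to High. Subgame-perfect outcome: (High, T1) with payoffs (9, 7).

7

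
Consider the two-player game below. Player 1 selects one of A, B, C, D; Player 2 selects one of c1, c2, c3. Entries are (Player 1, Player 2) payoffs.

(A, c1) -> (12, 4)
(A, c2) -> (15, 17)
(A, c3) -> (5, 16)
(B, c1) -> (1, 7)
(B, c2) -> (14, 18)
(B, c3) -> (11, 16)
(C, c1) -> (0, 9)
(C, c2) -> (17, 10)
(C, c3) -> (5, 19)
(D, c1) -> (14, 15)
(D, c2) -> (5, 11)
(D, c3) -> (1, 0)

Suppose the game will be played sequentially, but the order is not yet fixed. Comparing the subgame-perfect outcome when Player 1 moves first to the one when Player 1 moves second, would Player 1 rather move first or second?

If Player 1 leads: Player 2's best replies are A→c2, B→c2, C→c3, D→c1; Player 1's induced payoffs 15, 14, 5, 14; outcome (A, c2), payoffs (15, 17).
If Player 2 leads: Player 1's best replies are c1→D, c2→C, c3→B; Player 2's induced payoffs 15, 10, 16; outcome (B, c3), payoffs (11, 16).
Player 1 gets 15 moving first and 11 moving second, so Player 1 prefers to move first.

first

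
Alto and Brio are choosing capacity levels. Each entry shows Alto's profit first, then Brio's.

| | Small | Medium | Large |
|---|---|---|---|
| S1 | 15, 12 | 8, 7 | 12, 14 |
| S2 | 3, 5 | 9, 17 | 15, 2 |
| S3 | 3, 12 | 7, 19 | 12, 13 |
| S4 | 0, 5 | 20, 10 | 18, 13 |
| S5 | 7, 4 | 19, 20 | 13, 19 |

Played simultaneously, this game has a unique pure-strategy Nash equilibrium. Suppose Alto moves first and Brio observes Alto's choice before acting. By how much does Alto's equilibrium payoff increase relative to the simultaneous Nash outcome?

Solve by backward induction (Alto leads).
- S1: BR = Large, leader payoff 12.
- S2: BR = Medium, leader payoff 9.
- S3: BR = Medium, leader payoff 7.
- S4: BR = Large, leader payoff 18.
- S5: BR = Medium, leader payoff 19.
Alto's induced payoffs are 12, 9, 7, 18, 19, so Alto commits to S5. Subgame-perfect outcome: (S5, Medium) with payoffs (19, 20).
Under simultaneous play:
Alto's best replies: Small→S1; Medium→S4; Large→S4.
Brio's best replies: S1→Large; S2→Medium; S3→Medium; S4→Large; S5→Medium.
The unique mutual best reply is (S4, Large), giving (18, 13).
Alto's commitment gain: 19 − 18 = 1.

1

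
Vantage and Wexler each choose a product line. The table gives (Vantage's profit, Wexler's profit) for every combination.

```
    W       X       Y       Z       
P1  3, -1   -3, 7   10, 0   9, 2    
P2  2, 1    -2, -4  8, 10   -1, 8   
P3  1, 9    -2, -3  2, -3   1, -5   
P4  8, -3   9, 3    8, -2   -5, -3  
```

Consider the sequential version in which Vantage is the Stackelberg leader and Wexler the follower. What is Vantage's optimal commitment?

P4

Work backward from Wexler's decision.
- P1: Wexler compares -1, 7, 0, 2 and picks X; Vantage would get -3.
- P2: Wexler compares 1, -4, 10, 8 and picks Y; Vantage would get 8.
- P3: Wexler compares 9, -3, -3, -5 and picks W; Vantage would get 1.
- P4: Wexler compares -3, 3, -2, -3 and picks X; Vantage would get 9.
Vantage's induced payoffs are -3, 8, 1, 9, so Vantage commits to P4. Subgame-perfect outcome: (P4, X) with payoffs (9, 3).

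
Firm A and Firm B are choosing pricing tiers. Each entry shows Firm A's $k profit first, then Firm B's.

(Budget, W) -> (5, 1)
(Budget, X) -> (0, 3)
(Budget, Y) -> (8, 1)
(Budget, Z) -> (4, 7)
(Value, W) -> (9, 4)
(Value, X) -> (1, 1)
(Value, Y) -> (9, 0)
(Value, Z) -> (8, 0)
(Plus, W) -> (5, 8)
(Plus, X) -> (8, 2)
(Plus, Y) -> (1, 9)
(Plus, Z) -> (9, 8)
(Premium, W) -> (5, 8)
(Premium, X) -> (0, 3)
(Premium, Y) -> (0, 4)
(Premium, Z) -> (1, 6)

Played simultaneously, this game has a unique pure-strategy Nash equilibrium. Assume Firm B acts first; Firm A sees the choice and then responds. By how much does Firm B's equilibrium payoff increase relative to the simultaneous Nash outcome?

4

Work backward from Firm A's decision.
- W: BR = Value, leader payoff 4.
- X: BR = Plus, leader payoff 2.
- Y: BR = Value, leader payoff 0.
- Z: BR = Plus, leader payoff 8.
Firm B's induced payoffs are 4, 2, 0, 8, so Firm B commits to Z. Subgame-perfect outcome: (Plus, Z) with payoffs (9, 8).
Now find the simultaneous Nash equilibrium.
Firm A's best replies: W→Value; X→Plus; Y→Value; Z→Plus.
Firm B's best replies: Budget→Z; Value→W; Plus→Y; Premium→W.
The unique mutual best reply is (Value, W), giving (9, 4).
Firm B's commitment gain: 8 − 4 = 4.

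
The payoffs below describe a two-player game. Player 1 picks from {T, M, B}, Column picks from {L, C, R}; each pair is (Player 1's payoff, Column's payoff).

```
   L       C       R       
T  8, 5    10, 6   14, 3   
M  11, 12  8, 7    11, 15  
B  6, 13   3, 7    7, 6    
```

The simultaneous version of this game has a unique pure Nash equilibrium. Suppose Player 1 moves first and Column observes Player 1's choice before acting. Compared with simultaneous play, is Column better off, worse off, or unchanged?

Column best-responds to each possible Player 1 move:
- T: Column compares 5, 6, 3 and picks C; Player 1 would get 10.
- M: Column compares 12, 7, 15 and picks R; Player 1 would get 11.
- B: Column compares 13, 7, 6 and picks L; Player 1 would get 6.
Player 1's induced payoffs are 10, 11, 6, so Player 1 commits to M. Subgame-perfect outcome: (M, R) with payoffs (11, 15).
Now find the simultaneous Nash equilibrium.
Player 1's best replies: L→M; C→T; R→T.
Column's best replies: T→C; M→R; B→L.
The unique mutual best reply is (T, C), giving (10, 6).
Column earns 15 sequentially versus 6 at the Nash outcome: better off.

better off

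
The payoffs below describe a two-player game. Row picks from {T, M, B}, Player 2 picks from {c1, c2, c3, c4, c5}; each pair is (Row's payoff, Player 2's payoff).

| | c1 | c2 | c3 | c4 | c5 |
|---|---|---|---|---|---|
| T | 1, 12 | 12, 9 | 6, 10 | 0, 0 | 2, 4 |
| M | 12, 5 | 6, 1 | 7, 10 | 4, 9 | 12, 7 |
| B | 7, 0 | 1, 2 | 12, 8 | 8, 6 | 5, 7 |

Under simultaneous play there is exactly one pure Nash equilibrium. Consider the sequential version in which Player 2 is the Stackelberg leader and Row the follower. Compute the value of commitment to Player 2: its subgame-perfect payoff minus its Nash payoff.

Row best-responds to each possible Player 2 move:
- c1: BR = M, leader payoff 5.
- c2: BR = T, leader payoff 9.
- c3: BR = B, leader payoff 8.
- c4: BR = B, leader payoff 6.
- c5: BR = M, leader payoff 7.
Among 5, 9, 8, 6, 7, the best is 9 at c2. Subgame-perfect outcome: (T, c2) with payoffs (12, 9).
Under simultaneous play:
Row's best replies: c1→M; c2→T; c3→B; c4→B; c5→M.
Player 2's best replies: T→c1; M→c3; B→c3.
Only (B, c3) has each player best-responding; Nash payoffs (12, 8).
Player 2's commitment gain: 9 − 8 = 1.

1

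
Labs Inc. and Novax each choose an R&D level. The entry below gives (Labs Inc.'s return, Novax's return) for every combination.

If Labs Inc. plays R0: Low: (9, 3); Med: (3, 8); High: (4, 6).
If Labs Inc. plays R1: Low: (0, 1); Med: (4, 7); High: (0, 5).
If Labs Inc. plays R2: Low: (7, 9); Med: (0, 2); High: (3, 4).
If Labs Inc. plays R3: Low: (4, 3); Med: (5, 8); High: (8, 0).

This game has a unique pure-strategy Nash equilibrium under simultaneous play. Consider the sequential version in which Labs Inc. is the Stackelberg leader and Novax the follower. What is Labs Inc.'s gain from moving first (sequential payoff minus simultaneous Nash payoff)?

2

Novax best-responds to each possible Labs Inc. move:
- R0: BR = Med, leader payoff 3.
- R1: BR = Med, leader payoff 4.
- R2: BR = Low, leader payoff 7.
- R3: BR = Med, leader payoff 5.
Among 3, 4, 7, 5, the best is 7 at R2. Subgame-perfect outcome: (R2, Low) with payoffs (7, 9).
Under simultaneous play:
Labs Inc.'s best replies: Low→R0; Med→R3; High→R3.
Novax's best replies: R0→Med; R1→Med; R2→Low; R3→Med.
Only (R3, Med) has each player best-responding; Nash payoffs (5, 8).
Labs Inc.'s commitment gain: 7 − 5 = 2.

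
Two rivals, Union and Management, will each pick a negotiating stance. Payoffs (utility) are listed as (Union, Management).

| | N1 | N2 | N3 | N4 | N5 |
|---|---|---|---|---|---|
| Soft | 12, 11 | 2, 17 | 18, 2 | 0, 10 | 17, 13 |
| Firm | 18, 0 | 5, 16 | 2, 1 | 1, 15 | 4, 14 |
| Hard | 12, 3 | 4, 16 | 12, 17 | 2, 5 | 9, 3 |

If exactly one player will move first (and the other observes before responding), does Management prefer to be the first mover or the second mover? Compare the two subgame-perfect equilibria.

second

If Union leads: Management's best replies are Soft→N2, Firm→N2, Hard→N3; Union's induced payoffs 2, 5, 12; outcome (Hard, N3), payoffs (12, 17).
If Management leads: Union's best replies are N1→Firm, N2→Firm, N3→Soft, N4→Hard, N5→Soft; Management's induced payoffs 0, 16, 2, 5, 13; outcome (Firm, N2), payoffs (5, 16).
Management gets 16 moving first and 17 moving second, so Management prefers to move second.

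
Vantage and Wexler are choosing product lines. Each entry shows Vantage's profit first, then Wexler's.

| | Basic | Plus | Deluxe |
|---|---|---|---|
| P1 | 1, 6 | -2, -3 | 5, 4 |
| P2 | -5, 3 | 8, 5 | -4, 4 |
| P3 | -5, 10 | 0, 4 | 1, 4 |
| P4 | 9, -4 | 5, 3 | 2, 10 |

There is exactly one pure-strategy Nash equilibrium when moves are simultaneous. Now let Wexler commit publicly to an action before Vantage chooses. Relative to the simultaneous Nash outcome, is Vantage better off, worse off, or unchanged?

unchanged

Work backward from Vantage's decision.
- Basic: BR = P4, leader payoff -4.
- Plus: BR = P2, leader payoff 5.
- Deluxe: BR = P1, leader payoff 4.
Among -4, 5, 4, the best is 5 at Plus. Subgame-perfect outcome: (P2, Plus) with payoffs (8, 5).
Under simultaneous play:
Vantage's best replies: Basic→P4; Plus→P2; Deluxe→P1.
Wexler's best replies: P1→Basic; P2→Plus; P3→Basic; P4→Deluxe.
Only (P2, Plus) has each player best-responding; Nash payoffs (8, 5).
Vantage earns 8 sequentially versus 8 at the Nash outcome: unchanged.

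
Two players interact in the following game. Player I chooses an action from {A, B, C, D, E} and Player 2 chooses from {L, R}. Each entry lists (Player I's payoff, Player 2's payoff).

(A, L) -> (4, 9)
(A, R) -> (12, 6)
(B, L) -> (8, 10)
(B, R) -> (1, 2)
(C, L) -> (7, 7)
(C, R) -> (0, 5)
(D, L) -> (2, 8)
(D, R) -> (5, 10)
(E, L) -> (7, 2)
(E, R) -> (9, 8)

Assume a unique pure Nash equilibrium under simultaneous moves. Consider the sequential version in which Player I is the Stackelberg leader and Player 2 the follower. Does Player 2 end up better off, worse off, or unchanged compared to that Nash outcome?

Backward induction with Player I moving first.
- A: Player 2 compares 9, 6 and picks L; Player I would get 4.
- B: Player 2 compares 10, 2 and picks L; Player I would get 8.
- C: Player 2 compares 7, 5 and picks L; Player I would get 7.
- D: Player 2 compares 8, 10 and picks R; Player I would get 5.
- E: Player 2 compares 2, 8 and picks R; Player I would get 9.
Among 4, 8, 7, 5, 9, the best is 9 at E. Subgame-perfect outcome: (E, R) with payoffs (9, 8).
Now find the simultaneous Nash equilibrium.
Player I's best replies: L→B; R→A.
Player 2's best replies: A→L; B→L; C→L; D→R; E→R.
Only (B, L) has each player best-responding; Nash payoffs (8, 10).
Player 2 earns 8 sequentially versus 10 at the Nash outcome: worse off.

worse off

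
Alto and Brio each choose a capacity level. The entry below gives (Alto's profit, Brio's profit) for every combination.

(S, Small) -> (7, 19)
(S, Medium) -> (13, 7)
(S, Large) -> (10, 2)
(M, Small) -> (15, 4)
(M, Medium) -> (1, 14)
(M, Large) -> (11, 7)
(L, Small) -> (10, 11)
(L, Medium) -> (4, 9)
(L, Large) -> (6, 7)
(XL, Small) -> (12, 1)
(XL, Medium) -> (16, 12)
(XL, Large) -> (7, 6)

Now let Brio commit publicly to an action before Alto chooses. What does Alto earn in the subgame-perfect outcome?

16

Alto best-responds to each possible Brio move:
- Small: Alto compares 7, 15, 10, 12 and picks M; Brio would get 4.
- Medium: Alto compares 13, 1, 4, 16 and picks XL; Brio would get 12.
- Large: Alto compares 10, 11, 6, 7 and picks M; Brio would get 7.
Among 4, 12, 7, the best is 12 at Medium. Subgame-perfect outcome: (XL, Medium) with payoffs (16, 12).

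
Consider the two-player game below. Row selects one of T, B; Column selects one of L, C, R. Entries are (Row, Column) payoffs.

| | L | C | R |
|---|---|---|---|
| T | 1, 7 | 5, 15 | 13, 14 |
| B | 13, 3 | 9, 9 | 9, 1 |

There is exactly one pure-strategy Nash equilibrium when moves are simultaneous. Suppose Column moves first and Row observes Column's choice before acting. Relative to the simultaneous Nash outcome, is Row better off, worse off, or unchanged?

Backward induction with Column moving first.
- L: BR = B, leader payoff 3.
- C: BR = B, leader payoff 9.
- R: BR = T, leader payoff 14.
Maximizing over 3, 9, 14, Column chooses R. Subgame-perfect outcome: (T, R) with payoffs (13, 14).
Now find the simultaneous Nash equilibrium.
Row's best replies: L→B; C→B; R→T.
Column's best replies: T→C; B→C.
The unique mutual best reply is (B, C), giving (9, 9).
Row earns 13 sequentially versus 9 at the Nash outcome: better off.

better off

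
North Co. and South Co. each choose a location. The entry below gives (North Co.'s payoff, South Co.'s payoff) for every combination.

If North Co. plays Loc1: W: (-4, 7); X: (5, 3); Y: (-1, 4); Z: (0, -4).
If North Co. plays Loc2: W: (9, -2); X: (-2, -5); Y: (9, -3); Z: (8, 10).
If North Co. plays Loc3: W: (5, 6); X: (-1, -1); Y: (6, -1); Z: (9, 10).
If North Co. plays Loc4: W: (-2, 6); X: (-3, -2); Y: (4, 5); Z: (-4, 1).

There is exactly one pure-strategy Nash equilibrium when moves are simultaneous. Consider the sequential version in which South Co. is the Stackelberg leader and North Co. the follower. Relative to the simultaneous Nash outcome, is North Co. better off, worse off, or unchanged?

unchanged

Solve by backward induction (South Co. leads).
- W: BR = Loc2, leader payoff -2.
- X: BR = Loc1, leader payoff 3.
- Y: BR = Loc2, leader payoff -3.
- Z: BR = Loc3, leader payoff 10.
South Co.'s induced payoffs are -2, 3, -3, 10, so South Co. commits to Z. Subgame-perfect outcome: (Loc3, Z) with payoffs (9, 10).
Under simultaneous play:
North Co.'s best replies: W→Loc2; X→Loc1; Y→Loc2; Z→Loc3.
South Co.'s best replies: Loc1→W; Loc2→Z; Loc3→Z; Loc4→W.
Only (Loc3, Z) has each player best-responding; Nash payoffs (9, 10).
North Co. earns 9 sequentially versus 9 at the Nash outcome: unchanged.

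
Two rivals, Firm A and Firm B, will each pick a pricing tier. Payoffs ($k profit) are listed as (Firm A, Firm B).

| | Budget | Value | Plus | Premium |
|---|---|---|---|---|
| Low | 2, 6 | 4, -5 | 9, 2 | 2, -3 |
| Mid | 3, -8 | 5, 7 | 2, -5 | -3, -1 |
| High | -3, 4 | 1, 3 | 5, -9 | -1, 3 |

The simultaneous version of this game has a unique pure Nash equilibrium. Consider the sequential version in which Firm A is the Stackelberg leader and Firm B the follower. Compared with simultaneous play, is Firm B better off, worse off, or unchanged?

unchanged

Work backward from Firm B's decision.
- Low: BR = Budget, leader payoff 2.
- Mid: BR = Value, leader payoff 5.
- High: BR = Budget, leader payoff -3.
Maximizing over 2, 5, -3, Firm A chooses Mid. Subgame-perfect outcome: (Mid, Value) with payoffs (5, 7).
For the simultaneous game, intersect best replies.
Firm A's best replies: Budget→Mid; Value→Mid; Plus→Low; Premium→Low.
Firm B's best replies: Low→Budget; Mid→Value; High→Budget.
Only (Mid, Value) has each player best-responding; Nash payoffs (5, 7).
Firm B earns 7 sequentially versus 7 at the Nash outcome: unchanged.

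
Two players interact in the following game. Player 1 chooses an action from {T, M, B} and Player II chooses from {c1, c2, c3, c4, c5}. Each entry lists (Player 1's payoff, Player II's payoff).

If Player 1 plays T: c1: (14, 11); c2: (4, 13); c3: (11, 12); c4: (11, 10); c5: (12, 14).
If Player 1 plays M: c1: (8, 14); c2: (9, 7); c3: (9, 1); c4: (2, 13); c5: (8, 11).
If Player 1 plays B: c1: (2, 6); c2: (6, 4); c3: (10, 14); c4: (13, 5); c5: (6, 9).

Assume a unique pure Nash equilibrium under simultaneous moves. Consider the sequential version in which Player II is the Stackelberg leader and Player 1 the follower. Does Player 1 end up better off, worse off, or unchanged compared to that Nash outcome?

unchanged

Backward induction with Player II moving first.
- c1 → Player 1 plays T (best of 14, 8, 2); Player II gets 11.
- c2 → Player 1 plays M (best of 4, 9, 6); Player II gets 7.
- c3 → Player 1 plays T (best of 11, 9, 10); Player II gets 12.
- c4 → Player 1 plays B (best of 11, 2, 13); Player II gets 5.
- c5 → Player 1 plays T (best of 12, 8, 6); Player II gets 14.
Player II's induced payoffs are 11, 7, 12, 5, 14, so Player II commits to c5. Subgame-perfect outcome: (T, c5) with payoffs (12, 14).
For the simultaneous game, intersect best replies.
Player 1's best replies: c1→T; c2→M; c3→T; c4→B; c5→T.
Player II's best replies: T→c5; M→c1; B→c3.
Only (T, c5) has each player best-responding; Nash payoffs (12, 14).
Player 1 earns 12 sequentially versus 12 at the Nash outcome: unchanged.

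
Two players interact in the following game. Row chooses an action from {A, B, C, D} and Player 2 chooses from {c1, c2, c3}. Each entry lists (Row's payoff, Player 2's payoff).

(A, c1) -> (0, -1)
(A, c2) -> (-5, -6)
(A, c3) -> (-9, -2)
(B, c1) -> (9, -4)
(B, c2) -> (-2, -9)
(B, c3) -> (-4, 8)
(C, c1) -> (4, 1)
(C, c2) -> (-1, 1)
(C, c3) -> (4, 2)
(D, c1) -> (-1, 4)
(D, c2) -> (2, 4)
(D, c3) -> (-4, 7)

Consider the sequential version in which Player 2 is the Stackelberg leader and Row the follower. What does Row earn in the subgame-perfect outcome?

2

Backward induction with Player 2 moving first.
- c1: BR = B, leader payoff -4.
- c2: BR = D, leader payoff 4.
- c3: BR = C, leader payoff 2.
Among -4, 4, 2, the best is 4 at c2. Subgame-perfect outcome: (D, c2) with payoffs (2, 4).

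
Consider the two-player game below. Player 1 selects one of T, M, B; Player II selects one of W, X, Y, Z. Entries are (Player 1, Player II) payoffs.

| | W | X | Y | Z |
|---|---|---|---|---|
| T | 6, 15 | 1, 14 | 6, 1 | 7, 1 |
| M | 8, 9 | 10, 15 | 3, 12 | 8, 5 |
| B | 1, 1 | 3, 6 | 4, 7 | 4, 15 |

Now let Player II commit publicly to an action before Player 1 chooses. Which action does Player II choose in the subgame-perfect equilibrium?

X

Player 1 best-responds to each possible Player II move:
- W: Player 1 compares 6, 8, 1 and picks M; Player II would get 9.
- X: Player 1 compares 1, 10, 3 and picks M; Player II would get 15.
- Y: Player 1 compares 6, 3, 4 and picks T; Player II would get 1.
- Z: Player 1 compares 7, 8, 4 and picks M; Player II would get 5.
Player II's induced payoffs are 9, 15, 1, 5, so Player II commits to X. Subgame-perfect outcome: (M, X) with payoffs (10, 15).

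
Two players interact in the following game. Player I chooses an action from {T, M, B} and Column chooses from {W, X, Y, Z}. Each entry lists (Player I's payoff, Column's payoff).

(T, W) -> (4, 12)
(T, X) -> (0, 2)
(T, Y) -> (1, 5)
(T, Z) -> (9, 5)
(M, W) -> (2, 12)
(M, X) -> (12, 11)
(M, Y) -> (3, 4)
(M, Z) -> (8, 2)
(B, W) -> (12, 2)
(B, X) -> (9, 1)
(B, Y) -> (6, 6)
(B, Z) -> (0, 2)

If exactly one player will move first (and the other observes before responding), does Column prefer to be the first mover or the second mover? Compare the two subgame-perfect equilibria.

If Player I leads: Column's best replies are T→W, M→W, B→Y; Player I's induced payoffs 4, 2, 6; outcome (B, Y), payoffs (6, 6).
If Column leads: Player I's best replies are W→B, X→M, Y→B, Z→T; Column's induced payoffs 2, 11, 6, 5; outcome (M, X), payoffs (12, 11).
Column gets 11 moving first and 6 moving second, so Column prefers to move first.

first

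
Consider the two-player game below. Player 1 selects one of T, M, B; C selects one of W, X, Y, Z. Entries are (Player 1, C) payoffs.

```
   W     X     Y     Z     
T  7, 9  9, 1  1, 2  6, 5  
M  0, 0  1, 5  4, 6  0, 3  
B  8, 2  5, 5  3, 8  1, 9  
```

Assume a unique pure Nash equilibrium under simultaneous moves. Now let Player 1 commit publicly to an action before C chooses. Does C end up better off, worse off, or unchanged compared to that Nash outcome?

better off

C best-responds to each possible Player 1 move:
- T: C compares 9, 1, 2, 5 and picks W; Player 1 would get 7.
- M: C compares 0, 5, 6, 3 and picks Y; Player 1 would get 4.
- B: C compares 2, 5, 8, 9 and picks Z; Player 1 would get 1.
Maximizing over 7, 4, 1, Player 1 chooses T. Subgame-perfect outcome: (T, W) with payoffs (7, 9).
Under simultaneous play:
Player 1's best replies: W→B; X→T; Y→M; Z→T.
C's best replies: T→W; M→Y; B→Z.
The unique mutual best reply is (M, Y), giving (4, 6).
C earns 9 sequentially versus 6 at the Nash outcome: better off.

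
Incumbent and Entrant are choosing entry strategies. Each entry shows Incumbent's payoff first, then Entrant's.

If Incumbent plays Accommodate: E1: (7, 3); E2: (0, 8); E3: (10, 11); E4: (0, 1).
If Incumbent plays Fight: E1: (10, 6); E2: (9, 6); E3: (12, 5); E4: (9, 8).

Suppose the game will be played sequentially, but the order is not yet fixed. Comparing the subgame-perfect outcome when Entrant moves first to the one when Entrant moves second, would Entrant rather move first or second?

If Incumbent leads: Entrant's best replies are Accommodate→E3, Fight→E4; Incumbent's induced payoffs 10, 9; outcome (Accommodate, E3), payoffs (10, 11).
If Entrant leads: Incumbent's best replies are E1→Fight, E2→Fight, E3→Fight, E4→Fight; Entrant's induced payoffs 6, 6, 5, 8; outcome (Fight, E4), payoffs (9, 8).
Entrant gets 8 moving first and 11 moving second, so Entrant prefers to move second.

second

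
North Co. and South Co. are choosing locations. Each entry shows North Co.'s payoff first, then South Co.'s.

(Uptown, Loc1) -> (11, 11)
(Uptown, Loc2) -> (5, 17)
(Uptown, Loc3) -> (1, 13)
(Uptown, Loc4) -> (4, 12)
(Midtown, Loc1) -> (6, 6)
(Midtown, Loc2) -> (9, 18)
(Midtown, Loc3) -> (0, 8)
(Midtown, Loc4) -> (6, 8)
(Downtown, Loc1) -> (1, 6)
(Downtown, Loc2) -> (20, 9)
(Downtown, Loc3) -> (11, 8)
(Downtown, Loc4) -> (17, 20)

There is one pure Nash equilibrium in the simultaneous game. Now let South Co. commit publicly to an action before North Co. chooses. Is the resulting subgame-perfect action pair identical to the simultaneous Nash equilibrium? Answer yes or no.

yes

Backward induction with South Co. moving first.
- Loc1 → North Co. plays Uptown (best of 11, 6, 1); South Co. gets 11.
- Loc2 → North Co. plays Downtown (best of 5, 9, 20); South Co. gets 9.
- Loc3 → North Co. plays Downtown (best of 1, 0, 11); South Co. gets 8.
- Loc4 → North Co. plays Downtown (best of 4, 6, 17); South Co. gets 20.
Maximizing over 11, 9, 8, 20, South Co. chooses Loc4. Subgame-perfect outcome: (Downtown, Loc4) with payoffs (17, 20).
For the simultaneous game, intersect best replies.
North Co.'s best replies: Loc1→Uptown; Loc2→Downtown; Loc3→Downtown; Loc4→Downtown.
South Co.'s best replies: Uptown→Loc2; Midtown→Loc2; Downtown→Loc4.
Only (Downtown, Loc4) has each player best-responding; Nash payoffs (17, 20).
Sequential outcome (Downtown, Loc4) coincides with the Nash profile (Downtown, Loc4).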